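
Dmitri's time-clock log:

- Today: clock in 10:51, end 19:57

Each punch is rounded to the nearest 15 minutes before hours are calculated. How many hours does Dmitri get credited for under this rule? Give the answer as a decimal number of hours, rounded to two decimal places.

Today: in 10:51→10:45, out 19:57→20:00; 9 h 15 min

9.25 hours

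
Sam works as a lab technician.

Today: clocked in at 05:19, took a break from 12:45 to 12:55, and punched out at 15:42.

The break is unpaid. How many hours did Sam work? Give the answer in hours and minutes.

Today: 05:19–15:42 = 10 h 23 min; less 10 min break → 10 h 13 min

10 h 13 min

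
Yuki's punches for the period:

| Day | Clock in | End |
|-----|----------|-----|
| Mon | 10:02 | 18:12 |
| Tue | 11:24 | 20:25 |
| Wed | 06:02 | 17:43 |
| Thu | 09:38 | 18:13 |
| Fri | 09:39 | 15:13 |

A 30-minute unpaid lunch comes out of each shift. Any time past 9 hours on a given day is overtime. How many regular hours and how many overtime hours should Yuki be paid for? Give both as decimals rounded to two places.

Regular 38.33 hours, overtime 2.18 hours

Mon: 10:02–18:12 = 8 h 10 min; less 30 min break → 7 h 40 min
Tue: 11:24–20:25 = 9 h 1 min; less 30 min break → 8 h 31 min
Wed: 06:02–17:43 = 11 h 41 min; less 30 min break → 11 h 11 min
Thu: 09:38–18:13 = 8 h 35 min; less 30 min break → 8 h 5 min
Fri: 09:39–15:13 = 5 h 34 min; less 30 min break → 5 h 4 min
Mon reg 7 h 40 min / OT 0 h 0 min; Tue reg 8 h 31 min / OT 0 h 0 min; Wed reg 9 h 0 min / OT 2 h 11 min; Thu reg 8 h 5 min / OT 0 h 0 min; Fri reg 5 h 4 min / OT 0 h 0 min.
Totals: regular 38 h 20 min, overtime 2 h 11 min.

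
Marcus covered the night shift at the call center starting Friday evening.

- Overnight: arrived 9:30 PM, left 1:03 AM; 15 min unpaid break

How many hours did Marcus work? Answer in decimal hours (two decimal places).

Overnight: 9:30 PM → midnight = 2 h 30 min; midnight → 1:03 AM = 1 h 3 min; span 3 h 33 min; less 15 min break → 3 h 18 min

3.30 hours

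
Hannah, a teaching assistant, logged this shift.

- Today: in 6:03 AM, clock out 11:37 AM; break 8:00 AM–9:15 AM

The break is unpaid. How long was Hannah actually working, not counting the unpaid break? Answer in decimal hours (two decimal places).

4.32 hours

Today: 6:03 AM–11:37 AM = 5 h 34 min; less 75 min break → 4 h 19 min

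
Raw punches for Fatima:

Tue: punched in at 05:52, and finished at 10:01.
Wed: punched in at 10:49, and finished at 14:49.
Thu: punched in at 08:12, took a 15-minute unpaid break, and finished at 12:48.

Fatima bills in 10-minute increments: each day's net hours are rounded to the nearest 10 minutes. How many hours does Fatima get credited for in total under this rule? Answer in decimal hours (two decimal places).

12.50 hours

Tue: 05:52–10:01 = 4 h 9 min → rounds to 4 h 10 min
Wed: 10:49–14:49 = 4 h 0 min → rounds to 4 h 0 min
Thu: 08:12–12:48 = 4 h 36 min − 15 min = 4 h 21 min → rounds to 4 h 20 min
Total credited: 12 h 30 min.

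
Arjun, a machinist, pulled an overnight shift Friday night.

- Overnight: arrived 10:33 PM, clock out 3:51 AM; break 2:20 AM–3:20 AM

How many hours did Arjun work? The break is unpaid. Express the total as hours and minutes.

Overnight: 10:33 PM → midnight = 1 h 27 min; midnight → 3:51 AM = 3 h 51 min; span 5 h 18 min; less 60 min break → 4 h 18 min

4 h 18 min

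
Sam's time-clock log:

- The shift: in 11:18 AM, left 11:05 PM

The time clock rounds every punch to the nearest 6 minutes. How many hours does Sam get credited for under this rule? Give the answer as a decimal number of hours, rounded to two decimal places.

The shift: in 11:18 AM→11:18 AM, out 11:05 PM→11:06 PM; 11 h 48 min

11.80 hours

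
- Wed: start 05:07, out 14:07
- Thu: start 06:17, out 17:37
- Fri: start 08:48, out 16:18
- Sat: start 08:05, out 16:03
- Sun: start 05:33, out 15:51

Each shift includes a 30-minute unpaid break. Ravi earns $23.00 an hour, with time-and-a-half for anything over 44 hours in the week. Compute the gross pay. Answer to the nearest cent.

Wed: 05:07–14:07 = 9 h 0 min; less 30 min break → 8 h 30 min
Thu: 06:17–17:37 = 11 h 20 min; less 30 min break → 10 h 50 min
Fri: 08:48–16:18 = 7 h 30 min; less 30 min break → 7 h 0 min
Sat: 08:05–16:03 = 7 h 58 min; less 30 min break → 7 h 28 min
Sun: 05:33–15:51 = 10 h 18 min; less 30 min break → 9 h 48 min
Total worked: 43 h 36 min = 2616 min.
Regular 43 h 36 min = 2616 min at $23.00/h; overtime 0 h 0 min = 0 min at $34.50/h.
Pay = (2616 × $23.00 + 0 × $34.50) ÷ 60 = $1002.80.

$1002.80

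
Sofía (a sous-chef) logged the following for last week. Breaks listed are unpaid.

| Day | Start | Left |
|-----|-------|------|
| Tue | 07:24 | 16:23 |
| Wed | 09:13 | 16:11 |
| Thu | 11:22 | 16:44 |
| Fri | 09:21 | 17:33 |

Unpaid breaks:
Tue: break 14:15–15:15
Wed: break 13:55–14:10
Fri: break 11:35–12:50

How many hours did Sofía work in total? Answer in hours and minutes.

Tue: 07:24–16:23 = 8 h 59 min; less 60 min break → 7 h 59 min
Wed: 09:13–16:11 = 6 h 58 min; less 15 min break → 6 h 43 min
Thu: 11:22–16:44 = 5 h 22 min
Fri: 09:21–17:33 = 8 h 12 min; less 75 min break → 6 h 57 min
Total: 7 h 59 min + 6 h 43 min + 5 h 22 min + 6 h 57 min = 27 h 1 min.

27 h 1 min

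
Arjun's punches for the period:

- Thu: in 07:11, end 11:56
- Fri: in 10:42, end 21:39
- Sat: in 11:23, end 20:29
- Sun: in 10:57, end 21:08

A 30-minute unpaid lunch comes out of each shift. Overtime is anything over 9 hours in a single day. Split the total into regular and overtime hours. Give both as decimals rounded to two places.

Thu: 07:11–11:56 = 4 h 45 min; less 30 min break → 4 h 15 min
Fri: 10:42–21:39 = 10 h 57 min; less 30 min break → 10 h 27 min
Sat: 11:23–20:29 = 9 h 6 min; less 30 min break → 8 h 36 min
Sun: 10:57–21:08 = 10 h 11 min; less 30 min break → 9 h 41 min
Thu reg 4 h 15 min / OT 0 h 0 min; Fri reg 9 h 0 min / OT 1 h 27 min; Sat reg 8 h 36 min / OT 0 h 0 min; Sun reg 9 h 0 min / OT 0 h 41 min.
Totals: regular 30 h 51 min, overtime 2 h 8 min.

Regular 30.85 hours, overtime 2.13 hours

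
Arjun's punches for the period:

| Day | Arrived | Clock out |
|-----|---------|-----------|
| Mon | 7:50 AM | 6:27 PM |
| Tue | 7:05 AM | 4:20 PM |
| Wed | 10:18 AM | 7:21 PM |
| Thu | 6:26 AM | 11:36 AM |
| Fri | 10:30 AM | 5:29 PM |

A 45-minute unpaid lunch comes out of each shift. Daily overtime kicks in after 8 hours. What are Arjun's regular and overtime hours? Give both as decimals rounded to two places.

Regular 34.65 hours, overtime 2.67 hours

Mon: 7:50 AM–6:27 PM = 10 h 37 min; less 45 min break → 9 h 52 min
Tue: 7:05 AM–4:20 PM = 9 h 15 min; less 45 min break → 8 h 30 min
Wed: 10:18 AM–7:21 PM = 9 h 3 min; less 45 min break → 8 h 18 min
Thu: 6:26 AM–11:36 AM = 5 h 10 min; less 45 min break → 4 h 25 min
Fri: 10:30 AM–5:29 PM = 6 h 59 min; less 45 min break → 6 h 14 min
Mon reg 8 h 0 min / OT 1 h 52 min; Tue reg 8 h 0 min / OT 0 h 30 min; Wed reg 8 h 0 min / OT 0 h 18 min; Thu reg 4 h 25 min / OT 0 h 0 min; Fri reg 6 h 14 min / OT 0 h 0 min.
Totals: regular 34 h 39 min, overtime 2 h 40 min.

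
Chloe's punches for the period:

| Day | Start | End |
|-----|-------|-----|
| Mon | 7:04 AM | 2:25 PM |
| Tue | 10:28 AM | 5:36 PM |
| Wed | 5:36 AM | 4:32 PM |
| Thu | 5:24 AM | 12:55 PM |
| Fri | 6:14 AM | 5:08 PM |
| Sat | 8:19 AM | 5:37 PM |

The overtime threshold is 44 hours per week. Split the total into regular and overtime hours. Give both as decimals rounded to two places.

Regular 44.00 hours, overtime 9.13 hours

Mon: 7:04 AM–2:25 PM = 7 h 21 min
Tue: 10:28 AM–5:36 PM = 7 h 8 min
Wed: 5:36 AM–4:32 PM = 10 h 56 min
Thu: 5:24 AM–12:55 PM = 7 h 31 min
Fri: 6:14 AM–5:08 PM = 10 h 54 min
Sat: 8:19 AM–5:37 PM = 9 h 18 min
Total worked: 53 h 8 min = 53.13 h.
Threshold 44 h → overtime 9 h 8 min, regular 44 h 0 min.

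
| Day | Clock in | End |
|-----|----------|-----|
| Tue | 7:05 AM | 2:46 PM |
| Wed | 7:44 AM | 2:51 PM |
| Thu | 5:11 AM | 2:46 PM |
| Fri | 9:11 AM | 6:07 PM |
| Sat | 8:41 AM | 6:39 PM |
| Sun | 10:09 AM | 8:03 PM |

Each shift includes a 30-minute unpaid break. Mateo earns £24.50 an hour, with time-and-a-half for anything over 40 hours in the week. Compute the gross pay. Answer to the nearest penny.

£1354.24

Tue: 7:05 AM–2:46 PM = 7 h 41 min; less 30 min break → 7 h 11 min
Wed: 7:44 AM–2:51 PM = 7 h 7 min; less 30 min break → 6 h 37 min
Thu: 5:11 AM–2:46 PM = 9 h 35 min; less 30 min break → 9 h 5 min
Fri: 9:11 AM–6:07 PM = 8 h 56 min; less 30 min break → 8 h 26 min
Sat: 8:41 AM–6:39 PM = 9 h 58 min; less 30 min break → 9 h 28 min
Sun: 10:09 AM–8:03 PM = 9 h 54 min; less 30 min break → 9 h 24 min
Total worked: 50 h 11 min = 3011 min.
Regular 40 h 0 min = 2400 min at £24.50/h; overtime 10 h 11 min = 611 min at £36.75/h.
Pay = (2400 × £24.50 + 611 × £36.75) ÷ 60 = £1354.24.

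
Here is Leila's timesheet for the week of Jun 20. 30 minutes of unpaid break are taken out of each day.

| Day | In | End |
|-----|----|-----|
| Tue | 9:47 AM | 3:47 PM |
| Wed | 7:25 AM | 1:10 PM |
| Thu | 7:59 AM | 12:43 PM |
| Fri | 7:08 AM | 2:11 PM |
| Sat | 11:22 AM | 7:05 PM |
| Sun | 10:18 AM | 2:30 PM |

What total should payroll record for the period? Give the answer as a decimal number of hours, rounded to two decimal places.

32.45 hours

Tue: 9:47 AM–3:47 PM = 6 h 0 min; less 30 min break → 5 h 30 min
Wed: 7:25 AM–1:10 PM = 5 h 45 min; less 30 min break → 5 h 15 min
Thu: 7:59 AM–12:43 PM = 4 h 44 min; less 30 min break → 4 h 14 min
Fri: 7:08 AM–2:11 PM = 7 h 3 min; less 30 min break → 6 h 33 min
Sat: 11:22 AM–7:05 PM = 7 h 43 min; less 30 min break → 7 h 13 min
Sun: 10:18 AM–2:30 PM = 4 h 12 min; less 30 min break → 3 h 42 min
Total: 5 h 30 min + 5 h 15 min + 4 h 14 min + 6 h 33 min + 7 h 13 min + 3 h 42 min = 32 h 27 min.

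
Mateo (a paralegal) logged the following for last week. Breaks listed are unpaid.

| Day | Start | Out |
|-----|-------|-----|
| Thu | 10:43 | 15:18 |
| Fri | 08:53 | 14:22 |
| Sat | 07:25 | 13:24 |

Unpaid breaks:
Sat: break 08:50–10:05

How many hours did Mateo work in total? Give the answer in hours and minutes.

14 h 48 min

Thu: 10:43–15:18 = 4 h 35 min
Fri: 08:53–14:22 = 5 h 29 min
Sat: 07:25–13:24 = 5 h 59 min; less 75 min break → 4 h 44 min
Total: 4 h 35 min + 5 h 29 min + 4 h 44 min = 14 h 48 min.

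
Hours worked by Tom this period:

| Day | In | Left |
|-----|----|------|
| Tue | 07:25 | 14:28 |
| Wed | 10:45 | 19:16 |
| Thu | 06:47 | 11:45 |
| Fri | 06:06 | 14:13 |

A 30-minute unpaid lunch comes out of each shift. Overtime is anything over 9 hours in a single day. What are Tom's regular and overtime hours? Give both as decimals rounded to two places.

Tue: 07:25–14:28 = 7 h 3 min; less 30 min break → 6 h 33 min
Wed: 10:45–19:16 = 8 h 31 min; less 30 min break → 8 h 1 min
Thu: 06:47–11:45 = 4 h 58 min; less 30 min break → 4 h 28 min
Fri: 06:06–14:13 = 8 h 7 min; less 30 min break → 7 h 37 min
Tue reg 6 h 33 min / OT 0 h 0 min; Wed reg 8 h 1 min / OT 0 h 0 min; Thu reg 4 h 28 min / OT 0 h 0 min; Fri reg 7 h 37 min / OT 0 h 0 min.
Totals: regular 26 h 39 min, overtime 0 h 0 min.

Regular 26.65 hours, overtime 0.00 hours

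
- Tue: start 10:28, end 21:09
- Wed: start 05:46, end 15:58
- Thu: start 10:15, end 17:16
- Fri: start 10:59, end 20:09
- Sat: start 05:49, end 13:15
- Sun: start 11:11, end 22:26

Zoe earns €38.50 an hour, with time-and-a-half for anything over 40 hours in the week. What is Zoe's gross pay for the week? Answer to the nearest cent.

Tue: 10:28–21:09 = 10 h 41 min
Wed: 05:46–15:58 = 10 h 12 min
Thu: 10:15–17:16 = 7 h 1 min
Fri: 10:59–20:09 = 9 h 10 min
Sat: 05:49–13:15 = 7 h 26 min
Sun: 11:11–22:26 = 11 h 15 min
Total worked: 55 h 45 min = 3345 min.
Regular 40 h 0 min = 2400 min at €38.50/h; overtime 15 h 45 min = 945 min at €57.75/h.
Pay = (2400 × €38.50 + 945 × €57.75) ÷ 60 = €2449.56.

€2449.56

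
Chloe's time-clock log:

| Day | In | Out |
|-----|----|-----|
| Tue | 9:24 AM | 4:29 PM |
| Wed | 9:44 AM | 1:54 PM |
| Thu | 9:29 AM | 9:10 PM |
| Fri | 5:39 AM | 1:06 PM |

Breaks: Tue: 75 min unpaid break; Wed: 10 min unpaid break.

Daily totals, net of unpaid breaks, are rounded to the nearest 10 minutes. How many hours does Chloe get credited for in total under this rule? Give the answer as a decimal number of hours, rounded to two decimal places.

29.00 hours

Tue: 9:24 AM–4:29 PM = 7 h 5 min − 75 min = 5 h 50 min → rounds to 5 h 50 min
Wed: 9:44 AM–1:54 PM = 4 h 10 min − 10 min = 4 h 0 min → rounds to 4 h 0 min
Thu: 9:29 AM–9:10 PM = 11 h 41 min → rounds to 11 h 40 min
Fri: 5:39 AM–1:06 PM = 7 h 27 min → rounds to 7 h 30 min
Total credited: 29 h 0 min.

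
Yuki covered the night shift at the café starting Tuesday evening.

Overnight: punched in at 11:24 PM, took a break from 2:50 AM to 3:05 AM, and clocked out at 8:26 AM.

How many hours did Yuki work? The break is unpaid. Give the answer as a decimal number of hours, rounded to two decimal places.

Overnight: 11:24 PM → midnight = 0 h 36 min; midnight → 8:26 AM = 8 h 26 min; span 9 h 2 min; less 15 min break → 8 h 47 min

8.78 hours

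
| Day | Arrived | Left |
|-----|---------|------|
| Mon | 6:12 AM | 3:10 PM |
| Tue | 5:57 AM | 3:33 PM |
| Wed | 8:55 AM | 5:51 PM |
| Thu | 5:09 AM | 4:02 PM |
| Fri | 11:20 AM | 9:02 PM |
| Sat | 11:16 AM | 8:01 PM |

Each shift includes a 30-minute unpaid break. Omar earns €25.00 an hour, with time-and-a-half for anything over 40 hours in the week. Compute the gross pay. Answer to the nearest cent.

Mon: 6:12 AM–3:10 PM = 8 h 58 min; less 30 min break → 8 h 28 min
Tue: 5:57 AM–3:33 PM = 9 h 36 min; less 30 min break → 9 h 6 min
Wed: 8:55 AM–5:51 PM = 8 h 56 min; less 30 min break → 8 h 26 min
Thu: 5:09 AM–4:02 PM = 10 h 53 min; less 30 min break → 10 h 23 min
Fri: 11:20 AM–9:02 PM = 9 h 42 min; less 30 min break → 9 h 12 min
Sat: 11:16 AM–8:01 PM = 8 h 45 min; less 30 min break → 8 h 15 min
Total worked: 53 h 50 min = 3230 min.
Regular 40 h 0 min = 2400 min at €25.00/h; overtime 13 h 50 min = 830 min at €37.50/h.
Pay = (2400 × €25.00 + 830 × €37.50) ÷ 60 = €1518.75.

€1518.75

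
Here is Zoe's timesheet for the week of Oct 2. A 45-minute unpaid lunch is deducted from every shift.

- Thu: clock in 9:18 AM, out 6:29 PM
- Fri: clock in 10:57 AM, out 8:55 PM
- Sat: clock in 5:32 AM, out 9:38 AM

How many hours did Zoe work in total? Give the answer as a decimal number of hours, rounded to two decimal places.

Thu: 9:18 AM–6:29 PM = 9 h 11 min; less 45 min break → 8 h 26 min
Fri: 10:57 AM–8:55 PM = 9 h 58 min; less 45 min break → 9 h 13 min
Sat: 5:32 AM–9:38 AM = 4 h 6 min; less 45 min break → 3 h 21 min
Total: 8 h 26 min + 9 h 13 min + 3 h 21 min = 21 h 0 min.

21.00 hours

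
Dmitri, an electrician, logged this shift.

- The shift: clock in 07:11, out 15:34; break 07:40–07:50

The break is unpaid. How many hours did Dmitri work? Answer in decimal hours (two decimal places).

8.22 hours

The shift: 07:11–15:34 = 8 h 23 min; less 10 min break → 8 h 13 min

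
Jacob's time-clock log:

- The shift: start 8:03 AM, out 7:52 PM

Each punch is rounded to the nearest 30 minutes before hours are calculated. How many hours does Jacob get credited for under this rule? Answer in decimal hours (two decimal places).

The shift: in 8:03 AM→8:00 AM, out 7:52 PM→8:00 PM; 12 h 0 min

12.00 hours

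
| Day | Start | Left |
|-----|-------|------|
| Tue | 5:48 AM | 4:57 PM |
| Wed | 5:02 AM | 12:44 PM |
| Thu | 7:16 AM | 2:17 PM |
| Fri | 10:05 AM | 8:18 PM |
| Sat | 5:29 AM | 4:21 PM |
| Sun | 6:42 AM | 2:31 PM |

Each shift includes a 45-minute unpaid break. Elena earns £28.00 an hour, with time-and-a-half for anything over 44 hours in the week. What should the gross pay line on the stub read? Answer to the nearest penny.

£1495.20

Tue: 5:48 AM–4:57 PM = 11 h 9 min; less 45 min break → 10 h 24 min
Wed: 5:02 AM–12:44 PM = 7 h 42 min; less 45 min break → 6 h 57 min
Thu: 7:16 AM–2:17 PM = 7 h 1 min; less 45 min break → 6 h 16 min
Fri: 10:05 AM–8:18 PM = 10 h 13 min; less 45 min break → 9 h 28 min
Sat: 5:29 AM–4:21 PM = 10 h 52 min; less 45 min break → 10 h 7 min
Sun: 6:42 AM–2:31 PM = 7 h 49 min; less 45 min break → 7 h 4 min
Total worked: 50 h 16 min = 3016 min.
Regular 44 h 0 min = 2640 min at £28.00/h; overtime 6 h 16 min = 376 min at £42.00/h.
Pay = (2640 × £28.00 + 376 × £42.00) ÷ 60 = £1495.20.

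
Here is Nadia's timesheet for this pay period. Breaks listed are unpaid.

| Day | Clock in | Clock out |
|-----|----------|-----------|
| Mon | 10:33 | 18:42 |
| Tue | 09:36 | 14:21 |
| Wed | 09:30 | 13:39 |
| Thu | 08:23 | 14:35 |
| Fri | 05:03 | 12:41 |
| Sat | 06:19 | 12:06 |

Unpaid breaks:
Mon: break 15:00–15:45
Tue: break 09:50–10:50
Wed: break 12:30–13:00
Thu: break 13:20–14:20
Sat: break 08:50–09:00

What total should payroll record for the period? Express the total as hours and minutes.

33 h 15 min

Mon: 10:33–18:42 = 8 h 9 min; less 45 min break → 7 h 24 min
Tue: 09:36–14:21 = 4 h 45 min; less 60 min break → 3 h 45 min
Wed: 09:30–13:39 = 4 h 9 min; less 30 min break → 3 h 39 min
Thu: 08:23–14:35 = 6 h 12 min; less 60 min break → 5 h 12 min
Fri: 05:03–12:41 = 7 h 38 min
Sat: 06:19–12:06 = 5 h 47 min; less 10 min break → 5 h 37 min
Total: 7 h 24 min + 3 h 45 min + 3 h 39 min + 5 h 12 min + 7 h 38 min + 5 h 37 min = 33 h 15 min.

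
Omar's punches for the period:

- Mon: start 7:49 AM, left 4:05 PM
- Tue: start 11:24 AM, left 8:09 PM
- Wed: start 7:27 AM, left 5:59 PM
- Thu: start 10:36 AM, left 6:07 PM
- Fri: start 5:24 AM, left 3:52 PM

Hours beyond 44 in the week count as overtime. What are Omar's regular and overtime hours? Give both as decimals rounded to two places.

Regular 44.00 hours, overtime 1.53 hours

Mon: 7:49 AM–4:05 PM = 8 h 16 min
Tue: 11:24 AM–8:09 PM = 8 h 45 min
Wed: 7:27 AM–5:59 PM = 10 h 32 min
Thu: 10:36 AM–6:07 PM = 7 h 31 min
Fri: 5:24 AM–3:52 PM = 10 h 28 min
Total worked: 45 h 32 min = 45.53 h.
Threshold 44 h → overtime 1 h 32 min, regular 44 h 0 min.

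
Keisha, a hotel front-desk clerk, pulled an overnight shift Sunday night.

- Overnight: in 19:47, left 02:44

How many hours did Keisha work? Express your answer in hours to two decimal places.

6.95 hours

Overnight: 19:47 → midnight = 4 h 13 min; midnight → 02:44 = 2 h 44 min; span 6 h 57 min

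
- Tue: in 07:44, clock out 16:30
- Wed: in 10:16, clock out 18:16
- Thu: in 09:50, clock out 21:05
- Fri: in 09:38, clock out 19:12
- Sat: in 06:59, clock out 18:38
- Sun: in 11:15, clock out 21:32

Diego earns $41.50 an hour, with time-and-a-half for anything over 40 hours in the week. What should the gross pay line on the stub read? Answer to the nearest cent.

Tue: 07:44–16:30 = 8 h 46 min
Wed: 10:16–18:16 = 8 h 0 min
Thu: 09:50–21:05 = 11 h 15 min
Fri: 09:38–19:12 = 9 h 34 min
Sat: 06:59–18:38 = 11 h 39 min
Sun: 11:15–21:32 = 10 h 17 min
Total worked: 59 h 31 min = 3571 min.
Regular 40 h 0 min = 2400 min at $41.50/h; overtime 19 h 31 min = 1171 min at $62.25/h.
Pay = (2400 × $41.50 + 1171 × $62.25) ÷ 60 = $2874.91.

$2874.91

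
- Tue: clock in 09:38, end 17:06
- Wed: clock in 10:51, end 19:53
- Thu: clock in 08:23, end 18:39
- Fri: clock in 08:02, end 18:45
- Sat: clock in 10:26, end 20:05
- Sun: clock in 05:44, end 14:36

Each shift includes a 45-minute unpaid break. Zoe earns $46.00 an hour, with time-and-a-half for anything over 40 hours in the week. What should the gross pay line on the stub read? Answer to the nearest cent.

$2633.50

Tue: 09:38–17:06 = 7 h 28 min; less 45 min break → 6 h 43 min
Wed: 10:51–19:53 = 9 h 2 min; less 45 min break → 8 h 17 min
Thu: 08:23–18:39 = 10 h 16 min; less 45 min break → 9 h 31 min
Fri: 08:02–18:45 = 10 h 43 min; less 45 min break → 9 h 58 min
Sat: 10:26–20:05 = 9 h 39 min; less 45 min break → 8 h 54 min
Sun: 05:44–14:36 = 8 h 52 min; less 45 min break → 8 h 7 min
Total worked: 51 h 30 min = 3090 min.
Regular 40 h 0 min = 2400 min at $46.00/h; overtime 11 h 30 min = 690 min at $69.00/h.
Pay = (2400 × $46.00 + 690 × $69.00) ÷ 60 = $2633.50.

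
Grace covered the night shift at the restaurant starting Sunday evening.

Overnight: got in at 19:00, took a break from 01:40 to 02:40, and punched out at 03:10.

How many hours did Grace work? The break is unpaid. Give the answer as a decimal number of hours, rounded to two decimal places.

7.17 hours

Overnight: 19:00 → midnight = 5 h 0 min; midnight → 03:10 = 3 h 10 min; span 8 h 10 min; less 60 min break → 7 h 10 min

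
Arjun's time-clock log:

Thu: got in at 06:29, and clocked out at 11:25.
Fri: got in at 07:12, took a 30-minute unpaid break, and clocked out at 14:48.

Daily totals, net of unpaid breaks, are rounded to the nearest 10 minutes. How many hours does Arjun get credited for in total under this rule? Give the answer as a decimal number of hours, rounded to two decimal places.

Thu: 06:29–11:25 = 4 h 56 min → rounds to 5 h 0 min
Fri: 07:12–14:48 = 7 h 36 min − 30 min = 7 h 6 min → rounds to 7 h 10 min
Total credited: 12 h 10 min.

12.17 hours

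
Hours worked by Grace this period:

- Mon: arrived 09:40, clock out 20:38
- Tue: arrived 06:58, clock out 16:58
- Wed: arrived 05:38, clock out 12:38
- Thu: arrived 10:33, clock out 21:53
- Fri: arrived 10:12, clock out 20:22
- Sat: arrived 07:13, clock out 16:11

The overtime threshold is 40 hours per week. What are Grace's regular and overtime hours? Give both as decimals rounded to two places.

Regular 40.00 hours, overtime 18.43 hours

Mon: 09:40–20:38 = 10 h 58 min
Tue: 06:58–16:58 = 10 h 0 min
Wed: 05:38–12:38 = 7 h 0 min
Thu: 10:33–21:53 = 11 h 20 min
Fri: 10:12–20:22 = 10 h 10 min
Sat: 07:13–16:11 = 8 h 58 min
Total worked: 58 h 26 min = 58.43 h.
Threshold 40 h → overtime 18 h 26 min, regular 40 h 0 min.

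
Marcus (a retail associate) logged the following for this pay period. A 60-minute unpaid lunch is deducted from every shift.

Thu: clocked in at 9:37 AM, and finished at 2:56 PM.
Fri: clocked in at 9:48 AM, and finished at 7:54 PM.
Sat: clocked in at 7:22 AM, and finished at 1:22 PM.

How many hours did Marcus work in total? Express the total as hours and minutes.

18 h 25 min

Thu: 9:37 AM–2:56 PM = 5 h 19 min; less 60 min break → 4 h 19 min
Fri: 9:48 AM–7:54 PM = 10 h 6 min; less 60 min break → 9 h 6 min
Sat: 7:22 AM–1:22 PM = 6 h 0 min; less 60 min break → 5 h 0 min
Total: 4 h 19 min + 9 h 6 min + 5 h 0 min = 18 h 25 min.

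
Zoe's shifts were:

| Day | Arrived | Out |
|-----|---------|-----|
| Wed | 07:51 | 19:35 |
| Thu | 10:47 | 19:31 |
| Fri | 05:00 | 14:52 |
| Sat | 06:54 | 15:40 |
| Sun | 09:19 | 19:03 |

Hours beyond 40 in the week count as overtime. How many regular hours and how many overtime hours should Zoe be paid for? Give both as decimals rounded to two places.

Regular 40.00 hours, overtime 8.83 hours

Wed: 07:51–19:35 = 11 h 44 min
Thu: 10:47–19:31 = 8 h 44 min
Fri: 05:00–14:52 = 9 h 52 min
Sat: 06:54–15:40 = 8 h 46 min
Sun: 09:19–19:03 = 9 h 44 min
Total worked: 48 h 50 min = 48.83 h.
Threshold 40 h → overtime 8 h 50 min, regular 40 h 0 min.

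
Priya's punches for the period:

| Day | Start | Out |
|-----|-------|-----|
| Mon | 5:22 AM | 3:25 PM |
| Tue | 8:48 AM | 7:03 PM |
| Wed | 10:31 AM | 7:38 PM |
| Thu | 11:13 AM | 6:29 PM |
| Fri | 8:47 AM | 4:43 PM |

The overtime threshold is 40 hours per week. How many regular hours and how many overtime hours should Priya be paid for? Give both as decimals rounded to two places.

Mon: 5:22 AM–3:25 PM = 10 h 3 min
Tue: 8:48 AM–7:03 PM = 10 h 15 min
Wed: 10:31 AM–7:38 PM = 9 h 7 min
Thu: 11:13 AM–6:29 PM = 7 h 16 min
Fri: 8:47 AM–4:43 PM = 7 h 56 min
Total worked: 44 h 37 min = 44.62 h.
Threshold 40 h → overtime 4 h 37 min, regular 40 h 0 min.

Regular 40.00 hours, overtime 4.62 hours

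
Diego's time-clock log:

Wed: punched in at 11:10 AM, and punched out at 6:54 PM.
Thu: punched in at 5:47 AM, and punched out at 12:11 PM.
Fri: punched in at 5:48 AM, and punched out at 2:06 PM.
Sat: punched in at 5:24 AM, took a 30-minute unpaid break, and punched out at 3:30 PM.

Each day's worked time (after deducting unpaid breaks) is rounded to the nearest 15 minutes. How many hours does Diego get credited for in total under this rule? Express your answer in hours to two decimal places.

Wed: 11:10 AM–6:54 PM = 7 h 44 min → rounds to 7 h 45 min
Thu: 5:47 AM–12:11 PM = 6 h 24 min → rounds to 6 h 30 min
Fri: 5:48 AM–2:06 PM = 8 h 18 min → rounds to 8 h 15 min
Sat: 5:24 AM–3:30 PM = 10 h 6 min − 30 min = 9 h 36 min → rounds to 9 h 30 min
Total credited: 32 h 0 min.

32.00 hours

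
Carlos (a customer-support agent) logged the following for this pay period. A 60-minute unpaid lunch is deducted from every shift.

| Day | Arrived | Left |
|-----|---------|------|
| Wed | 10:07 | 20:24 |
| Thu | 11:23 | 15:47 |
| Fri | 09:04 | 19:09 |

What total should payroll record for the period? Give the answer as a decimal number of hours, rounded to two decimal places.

21.77 hours

Wed: 10:07–20:24 = 10 h 17 min; less 60 min break → 9 h 17 min
Thu: 11:23–15:47 = 4 h 24 min; less 60 min break → 3 h 24 min
Fri: 09:04–19:09 = 10 h 5 min; less 60 min break → 9 h 5 min
Total: 9 h 17 min + 3 h 24 min + 9 h 5 min = 21 h 46 min.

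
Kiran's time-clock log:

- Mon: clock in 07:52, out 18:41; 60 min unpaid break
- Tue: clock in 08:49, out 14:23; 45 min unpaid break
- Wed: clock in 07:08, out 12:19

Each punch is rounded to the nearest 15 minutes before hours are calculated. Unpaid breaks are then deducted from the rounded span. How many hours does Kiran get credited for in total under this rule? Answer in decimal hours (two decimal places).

20.00 hours

Mon: in 07:52→07:45, out 18:41→18:45; 11 h 0 min − 60 min = 10 h 0 min
Tue: in 08:49→08:45, out 14:23→14:30; 5 h 45 min − 45 min = 5 h 0 min
Wed: in 07:08→07:15, out 12:19→12:15; 5 h 0 min
Total credited: 20 h 0 min.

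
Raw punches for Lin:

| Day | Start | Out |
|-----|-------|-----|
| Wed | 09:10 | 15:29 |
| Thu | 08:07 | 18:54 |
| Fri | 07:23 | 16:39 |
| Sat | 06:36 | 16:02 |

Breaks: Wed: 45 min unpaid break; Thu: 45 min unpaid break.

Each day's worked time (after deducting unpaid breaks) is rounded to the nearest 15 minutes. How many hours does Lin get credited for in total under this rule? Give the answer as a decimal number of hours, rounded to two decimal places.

34.25 hours

Wed: 09:10–15:29 = 6 h 19 min − 45 min = 5 h 34 min → rounds to 5 h 30 min
Thu: 08:07–18:54 = 10 h 47 min − 45 min = 10 h 2 min → rounds to 10 h 0 min
Fri: 07:23–16:39 = 9 h 16 min → rounds to 9 h 15 min
Sat: 06:36–16:02 = 9 h 26 min → rounds to 9 h 30 min
Total credited: 34 h 15 min.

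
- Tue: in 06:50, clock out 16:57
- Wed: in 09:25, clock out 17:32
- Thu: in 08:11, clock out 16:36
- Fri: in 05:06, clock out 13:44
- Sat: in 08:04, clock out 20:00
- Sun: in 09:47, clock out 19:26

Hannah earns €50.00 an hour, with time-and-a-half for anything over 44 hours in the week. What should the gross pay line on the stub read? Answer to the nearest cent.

Tue: 06:50–16:57 = 10 h 7 min
Wed: 09:25–17:32 = 8 h 7 min
Thu: 08:11–16:36 = 8 h 25 min
Fri: 05:06–13:44 = 8 h 38 min
Sat: 08:04–20:00 = 11 h 56 min
Sun: 09:47–19:26 = 9 h 39 min
Total worked: 56 h 52 min = 3412 min.
Regular 44 h 0 min = 2640 min at €50.00/h; overtime 12 h 52 min = 772 min at €75.00/h.
Pay = (2640 × €50.00 + 772 × €75.00) ÷ 60 = €3165.00.

€3165.00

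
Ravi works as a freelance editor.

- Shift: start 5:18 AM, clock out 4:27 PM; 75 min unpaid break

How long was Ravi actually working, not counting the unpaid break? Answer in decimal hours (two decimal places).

Shift: 5:18 AM–4:27 PM = 11 h 9 min; less 75 min break → 9 h 54 min

9.90 hours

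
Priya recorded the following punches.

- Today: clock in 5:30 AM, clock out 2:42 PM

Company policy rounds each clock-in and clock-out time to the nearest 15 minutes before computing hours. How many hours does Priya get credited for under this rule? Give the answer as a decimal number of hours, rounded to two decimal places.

9.25 hours

Today: in 5:30 AM→5:30 AM, out 2:42 PM→2:45 PM; 9 h 15 min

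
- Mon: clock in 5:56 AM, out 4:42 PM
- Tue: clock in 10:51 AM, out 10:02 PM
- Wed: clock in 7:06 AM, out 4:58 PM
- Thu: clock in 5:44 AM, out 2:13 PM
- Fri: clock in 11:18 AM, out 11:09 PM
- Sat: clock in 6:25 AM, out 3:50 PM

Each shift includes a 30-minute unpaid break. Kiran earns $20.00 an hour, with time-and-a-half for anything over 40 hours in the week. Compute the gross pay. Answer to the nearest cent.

Mon: 5:56 AM–4:42 PM = 10 h 46 min; less 30 min break → 10 h 16 min
Tue: 10:51 AM–10:02 PM = 11 h 11 min; less 30 min break → 10 h 41 min
Wed: 7:06 AM–4:58 PM = 9 h 52 min; less 30 min break → 9 h 22 min
Thu: 5:44 AM–2:13 PM = 8 h 29 min; less 30 min break → 7 h 59 min
Fri: 11:18 AM–11:09 PM = 11 h 51 min; less 30 min break → 11 h 21 min
Sat: 6:25 AM–3:50 PM = 9 h 25 min; less 30 min break → 8 h 55 min
Total worked: 58 h 34 min = 3514 min.
Regular 40 h 0 min = 2400 min at $20.00/h; overtime 18 h 34 min = 1114 min at $30.00/h.
Pay = (2400 × $20.00 + 1114 × $30.00) ÷ 60 = $1357.00.

$1357.00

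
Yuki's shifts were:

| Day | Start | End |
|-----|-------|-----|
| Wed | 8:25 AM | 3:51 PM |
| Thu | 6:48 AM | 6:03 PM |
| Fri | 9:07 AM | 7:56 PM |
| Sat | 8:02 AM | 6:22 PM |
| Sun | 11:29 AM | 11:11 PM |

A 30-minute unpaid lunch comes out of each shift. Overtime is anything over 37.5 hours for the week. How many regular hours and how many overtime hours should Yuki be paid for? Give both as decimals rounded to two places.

Wed: 8:25 AM–3:51 PM = 7 h 26 min; less 30 min break → 6 h 56 min
Thu: 6:48 AM–6:03 PM = 11 h 15 min; less 30 min break → 10 h 45 min
Fri: 9:07 AM–7:56 PM = 10 h 49 min; less 30 min break → 10 h 19 min
Sat: 8:02 AM–6:22 PM = 10 h 20 min; less 30 min break → 9 h 50 min
Sun: 11:29 AM–11:11 PM = 11 h 42 min; less 30 min break → 11 h 12 min
Total worked: 49 h 2 min = 49.03 h.
Threshold 37.5 h → overtime 11 h 32 min, regular 37 h 30 min.

Regular 37.50 hours, overtime 11.53 hours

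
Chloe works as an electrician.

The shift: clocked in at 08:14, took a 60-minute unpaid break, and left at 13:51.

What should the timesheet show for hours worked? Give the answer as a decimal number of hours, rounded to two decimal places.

4.62 hours

The shift: 08:14–13:51 = 5 h 37 min; less 60 min break → 4 h 37 min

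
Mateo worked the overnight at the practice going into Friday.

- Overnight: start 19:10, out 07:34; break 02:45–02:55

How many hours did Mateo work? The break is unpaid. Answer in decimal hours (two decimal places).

Overnight: 19:10 → midnight = 4 h 50 min; midnight → 07:34 = 7 h 34 min; span 12 h 24 min; less 10 min break → 12 h 14 min

12.23 hours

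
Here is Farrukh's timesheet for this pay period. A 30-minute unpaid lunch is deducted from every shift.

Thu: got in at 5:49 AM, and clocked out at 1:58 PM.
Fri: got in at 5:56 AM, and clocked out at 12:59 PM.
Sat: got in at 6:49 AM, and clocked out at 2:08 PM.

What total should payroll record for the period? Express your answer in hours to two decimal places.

Thu: 5:49 AM–1:58 PM = 8 h 9 min; less 30 min break → 7 h 39 min
Fri: 5:56 AM–12:59 PM = 7 h 3 min; less 30 min break → 6 h 33 min
Sat: 6:49 AM–2:08 PM = 7 h 19 min; less 30 min break → 6 h 49 min
Total: 7 h 39 min + 6 h 33 min + 6 h 49 min = 21 h 1 min.

21.02 hours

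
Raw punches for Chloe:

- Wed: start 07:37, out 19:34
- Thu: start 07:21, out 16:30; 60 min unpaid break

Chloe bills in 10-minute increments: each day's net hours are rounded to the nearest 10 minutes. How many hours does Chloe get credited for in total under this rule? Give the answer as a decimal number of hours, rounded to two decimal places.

20.17 hours

Wed: 07:37–19:34 = 11 h 57 min → rounds to 12 h 0 min
Thu: 07:21–16:30 = 9 h 9 min − 60 min = 8 h 9 min → rounds to 8 h 10 min
Total credited: 20 h 10 min.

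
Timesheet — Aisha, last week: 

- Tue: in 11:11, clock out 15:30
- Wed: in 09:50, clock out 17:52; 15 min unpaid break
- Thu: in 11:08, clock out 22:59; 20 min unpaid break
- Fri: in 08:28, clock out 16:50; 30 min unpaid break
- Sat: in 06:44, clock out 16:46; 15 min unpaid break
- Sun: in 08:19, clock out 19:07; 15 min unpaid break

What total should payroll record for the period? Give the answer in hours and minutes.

Tue: 11:11–15:30 = 4 h 19 min
Wed: 09:50–17:52 = 8 h 2 min; less 15 min break → 7 h 47 min
Thu: 11:08–22:59 = 11 h 51 min; less 20 min break → 11 h 31 min
Fri: 08:28–16:50 = 8 h 22 min; less 30 min break → 7 h 52 min
Sat: 06:44–16:46 = 10 h 2 min; less 15 min break → 9 h 47 min
Sun: 08:19–19:07 = 10 h 48 min; less 15 min break → 10 h 33 min
Total: 4 h 19 min + 7 h 47 min + 11 h 31 min + 7 h 52 min + 9 h 47 min + 10 h 33 min = 51 h 49 min.

51 h 49 min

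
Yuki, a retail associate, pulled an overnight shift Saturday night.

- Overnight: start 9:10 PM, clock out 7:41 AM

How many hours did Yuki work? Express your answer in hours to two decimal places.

10.52 hours

Overnight: 9:10 PM → midnight = 2 h 50 min; midnight → 7:41 AM = 7 h 41 min; span 10 h 31 min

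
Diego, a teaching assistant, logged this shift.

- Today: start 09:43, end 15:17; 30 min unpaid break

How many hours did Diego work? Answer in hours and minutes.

Today: 09:43–15:17 = 5 h 34 min; less 30 min break → 5 h 4 min

5 h 4 min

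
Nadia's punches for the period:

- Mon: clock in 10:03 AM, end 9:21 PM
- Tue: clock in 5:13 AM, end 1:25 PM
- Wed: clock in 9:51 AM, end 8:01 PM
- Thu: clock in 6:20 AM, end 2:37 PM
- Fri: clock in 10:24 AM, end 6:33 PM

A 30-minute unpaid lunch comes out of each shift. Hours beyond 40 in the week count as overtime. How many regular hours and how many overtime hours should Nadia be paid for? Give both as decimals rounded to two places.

Mon: 10:03 AM–9:21 PM = 11 h 18 min; less 30 min break → 10 h 48 min
Tue: 5:13 AM–1:25 PM = 8 h 12 min; less 30 min break → 7 h 42 min
Wed: 9:51 AM–8:01 PM = 10 h 10 min; less 30 min break → 9 h 40 min
Thu: 6:20 AM–2:37 PM = 8 h 17 min; less 30 min break → 7 h 47 min
Fri: 10:24 AM–6:33 PM = 8 h 9 min; less 30 min break → 7 h 39 min
Total worked: 43 h 36 min = 43.60 h.
Threshold 40 h → overtime 3 h 36 min, regular 40 h 0 min.

Regular 40.00 hours, overtime 3.60 hours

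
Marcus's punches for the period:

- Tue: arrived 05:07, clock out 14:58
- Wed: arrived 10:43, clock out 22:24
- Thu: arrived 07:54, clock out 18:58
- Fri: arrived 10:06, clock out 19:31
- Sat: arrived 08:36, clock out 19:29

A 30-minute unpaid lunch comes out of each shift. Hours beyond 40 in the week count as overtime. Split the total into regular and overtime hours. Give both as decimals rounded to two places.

Tue: 05:07–14:58 = 9 h 51 min; less 30 min break → 9 h 21 min
Wed: 10:43–22:24 = 11 h 41 min; less 30 min break → 11 h 11 min
Thu: 07:54–18:58 = 11 h 4 min; less 30 min break → 10 h 34 min
Fri: 10:06–19:31 = 9 h 25 min; less 30 min break → 8 h 55 min
Sat: 08:36–19:29 = 10 h 53 min; less 30 min break → 10 h 23 min
Total worked: 50 h 24 min = 50.40 h.
Threshold 40 h → overtime 10 h 24 min, regular 40 h 0 min.

Regular 40.00 hours, overtime 10.40 hours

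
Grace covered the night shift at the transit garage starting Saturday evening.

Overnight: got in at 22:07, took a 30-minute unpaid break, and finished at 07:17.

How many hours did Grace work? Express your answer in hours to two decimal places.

Overnight: 22:07 → midnight = 1 h 53 min; midnight → 07:17 = 7 h 17 min; span 9 h 10 min; less 30 min break → 8 h 40 min

8.67 hours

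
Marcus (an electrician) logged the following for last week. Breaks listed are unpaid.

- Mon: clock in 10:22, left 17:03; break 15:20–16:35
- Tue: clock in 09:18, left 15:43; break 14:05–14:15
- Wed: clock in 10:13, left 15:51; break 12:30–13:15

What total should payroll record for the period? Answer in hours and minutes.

16 h 34 min

Mon: 10:22–17:03 = 6 h 41 min; less 75 min break → 5 h 26 min
Tue: 09:18–15:43 = 6 h 25 min; less 10 min break → 6 h 15 min
Wed: 10:13–15:51 = 5 h 38 min; less 45 min break → 4 h 53 min
Total: 5 h 26 min + 6 h 15 min + 4 h 53 min = 16 h 34 min.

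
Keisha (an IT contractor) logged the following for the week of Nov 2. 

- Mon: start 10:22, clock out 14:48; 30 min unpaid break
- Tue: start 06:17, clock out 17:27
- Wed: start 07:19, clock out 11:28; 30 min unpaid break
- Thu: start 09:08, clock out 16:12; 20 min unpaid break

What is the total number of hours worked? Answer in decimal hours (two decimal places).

25.48 hours

Mon: 10:22–14:48 = 4 h 26 min; less 30 min break → 3 h 56 min
Tue: 06:17–17:27 = 11 h 10 min
Wed: 07:19–11:28 = 4 h 9 min; less 30 min break → 3 h 39 min
Thu: 09:08–16:12 = 7 h 4 min; less 20 min break → 6 h 44 min
Total: 3 h 56 min + 11 h 10 min + 3 h 39 min + 6 h 44 min = 25 h 29 min.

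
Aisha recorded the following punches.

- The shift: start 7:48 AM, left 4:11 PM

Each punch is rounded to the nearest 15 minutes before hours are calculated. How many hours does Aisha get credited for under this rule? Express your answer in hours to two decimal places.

The shift: in 7:48 AM→7:45 AM, out 4:11 PM→4:15 PM; 8 h 30 min

8.50 hours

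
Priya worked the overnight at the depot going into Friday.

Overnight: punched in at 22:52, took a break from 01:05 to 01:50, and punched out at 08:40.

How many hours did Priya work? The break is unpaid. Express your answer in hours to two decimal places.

Overnight: 22:52 → midnight = 1 h 8 min; midnight → 08:40 = 8 h 40 min; span 9 h 48 min; less 45 min break → 9 h 3 min

9.05 hours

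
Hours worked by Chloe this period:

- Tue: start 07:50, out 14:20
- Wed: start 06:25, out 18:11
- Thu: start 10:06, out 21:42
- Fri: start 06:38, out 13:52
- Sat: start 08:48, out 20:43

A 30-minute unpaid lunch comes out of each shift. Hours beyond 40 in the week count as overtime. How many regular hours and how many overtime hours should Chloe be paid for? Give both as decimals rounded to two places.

Tue: 07:50–14:20 = 6 h 30 min; less 30 min break → 6 h 0 min
Wed: 06:25–18:11 = 11 h 46 min; less 30 min break → 11 h 16 min
Thu: 10:06–21:42 = 11 h 36 min; less 30 min break → 11 h 6 min
Fri: 06:38–13:52 = 7 h 14 min; less 30 min break → 6 h 44 min
Sat: 08:48–20:43 = 11 h 55 min; less 30 min break → 11 h 25 min
Total worked: 46 h 31 min = 46.52 h.
Threshold 40 h → overtime 6 h 31 min, regular 40 h 0 min.

Regular 40.00 hours, overtime 6.52 hours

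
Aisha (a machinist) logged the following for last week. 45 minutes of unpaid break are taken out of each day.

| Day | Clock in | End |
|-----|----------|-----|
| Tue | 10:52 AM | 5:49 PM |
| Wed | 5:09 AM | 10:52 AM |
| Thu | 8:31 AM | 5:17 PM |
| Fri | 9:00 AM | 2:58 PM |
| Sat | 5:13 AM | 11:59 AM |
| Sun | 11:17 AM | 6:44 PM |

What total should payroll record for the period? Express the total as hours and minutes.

37 h 7 min

Tue: 10:52 AM–5:49 PM = 6 h 57 min; less 45 min break → 6 h 12 min
Wed: 5:09 AM–10:52 AM = 5 h 43 min; less 45 min break → 4 h 58 min
Thu: 8:31 AM–5:17 PM = 8 h 46 min; less 45 min break → 8 h 1 min
Fri: 9:00 AM–2:58 PM = 5 h 58 min; less 45 min break → 5 h 13 min
Sat: 5:13 AM–11:59 AM = 6 h 46 min; less 45 min break → 6 h 1 min
Sun: 11:17 AM–6:44 PM = 7 h 27 min; less 45 min break → 6 h 42 min
Total: 6 h 12 min + 4 h 58 min + 8 h 1 min + 5 h 13 min + 6 h 1 min + 6 h 42 min = 37 h 7 min.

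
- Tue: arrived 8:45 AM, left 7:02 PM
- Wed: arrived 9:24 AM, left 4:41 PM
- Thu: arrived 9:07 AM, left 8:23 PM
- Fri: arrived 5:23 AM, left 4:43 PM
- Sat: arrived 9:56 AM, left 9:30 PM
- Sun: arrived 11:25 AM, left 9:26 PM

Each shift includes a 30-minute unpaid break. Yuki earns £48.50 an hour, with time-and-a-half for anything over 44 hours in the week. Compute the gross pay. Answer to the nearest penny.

Tue: 8:45 AM–7:02 PM = 10 h 17 min; less 30 min break → 9 h 47 min
Wed: 9:24 AM–4:41 PM = 7 h 17 min; less 30 min break → 6 h 47 min
Thu: 9:07 AM–8:23 PM = 11 h 16 min; less 30 min break → 10 h 46 min
Fri: 5:23 AM–4:43 PM = 11 h 20 min; less 30 min break → 10 h 50 min
Sat: 9:56 AM–9:30 PM = 11 h 34 min; less 30 min break → 11 h 4 min
Sun: 11:25 AM–9:26 PM = 10 h 1 min; less 30 min break → 9 h 31 min
Total worked: 58 h 45 min = 3525 min.
Regular 44 h 0 min = 2640 min at £48.50/h; overtime 14 h 45 min = 885 min at £72.75/h.
Pay = (2640 × £48.50 + 885 × £72.75) ÷ 60 = £3207.06.

£3207.06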